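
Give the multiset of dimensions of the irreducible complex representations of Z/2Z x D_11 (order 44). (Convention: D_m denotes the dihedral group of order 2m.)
Dimensions: 1, 1, 1, 1, 2, 2, 2, 2, 2, 2, 2, 2, 2, 2

Proof sketch: There are 14 irreducibles (= number of conjugacy classes). Their dimensions d_i satisfy sum d_i^2 = |G| = 44: 1 + 1 + 1 + 1 + 4 + 4 + 4 + 4 + 4 + 4 + 4 + 4 + 4 + 4 = 44. (For the product with Z/2Z: each of the 2 1-dim characters of Z/2Z tensors with each irrep of D_11, giving 2 copies of each D_11-dimension.)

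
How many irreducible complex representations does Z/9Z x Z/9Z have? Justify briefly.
81

Reasoning: The number of irreducible complex representations of a finite group equals its number of conjugacy classes. Z/9Z x Z/9Z is abelian of order 81, so every element is its own conjugacy class: 81 classes, so Z/9Z x Z/9Z (order 81) has exactly 81 irreducible complex representations.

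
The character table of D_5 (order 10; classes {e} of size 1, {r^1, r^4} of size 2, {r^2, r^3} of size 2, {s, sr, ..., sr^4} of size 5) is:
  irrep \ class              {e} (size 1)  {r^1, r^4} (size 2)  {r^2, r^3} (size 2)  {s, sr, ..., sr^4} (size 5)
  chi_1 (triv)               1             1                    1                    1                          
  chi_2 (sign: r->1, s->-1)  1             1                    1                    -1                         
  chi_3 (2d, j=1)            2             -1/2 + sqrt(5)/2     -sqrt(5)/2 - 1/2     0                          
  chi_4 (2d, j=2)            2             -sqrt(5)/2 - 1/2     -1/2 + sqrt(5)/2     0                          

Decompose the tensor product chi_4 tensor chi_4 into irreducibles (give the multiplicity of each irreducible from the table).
chi_4 tensor chi_4 = chi_1 + chi_2 + chi_3 (all other irreducibles have multiplicity 0).

Solution. The character of a tensor product is the pointwise product (chi_4 * chi_4)(C) = chi_4(C) * chi_4(C):
  {e}: (2)*(2), {r^1, r^4}: (-sqrt(5)/2 - 1/2)*(-sqrt(5)/2 - 1/2), {r^2, r^3}: (-1/2 + sqrt(5)/2)*(-1/2 + sqrt(5)/2), {s, sr, ..., sr^4}: (0)*(0)
so (chi_4 * chi_4) takes values
  {e} -> 4, {r^1, r^4} -> sqrt(5)/2 + 3/2, {r^2, r^3} -> 3/2 - sqrt(5)/2, {s, sr, ..., sr^4} -> 0.
Now take the inner product of this character with each irreducible chi from the table, <chi_4*chi_4, chi> = (1/10) sum_C |C| (chi_4*chi_4)(C) conj(chi(C)):
  <chi_4*chi_4, chi_1> = (1/10)[1*(4)*conj(1) + 2*(sqrt(5)/2 + 3/2)*conj(1) + 2*(3/2 - sqrt(5)/2)*conj(1) + 5*(0)*conj(1)]
      = (1/10)[(4) + (sqrt(5) + 3) + (3 - sqrt(5)) + (0)] = 10/10 = 1
  <chi_4*chi_4, chi_2> = (1/10)[1*(4)*conj(1) + 2*(sqrt(5)/2 + 3/2)*conj(1) + 2*(3/2 - sqrt(5)/2)*conj(1) + 5*(0)*conj(-1)]
      = (1/10)[(4) + (sqrt(5) + 3) + (3 - sqrt(5)) + (0)] = 10/10 = 1
  <chi_4*chi_4, chi_3> = (1/10)[1*(4)*conj(2) + 2*(sqrt(5)/2 + 3/2)*conj(-1/2 + sqrt(5)/2) + 2*(3/2 - sqrt(5)/2)*conj(-sqrt(5)/2 - 1/2) + 5*(0)*conj(0)]
      = (1/10)[(8) + (1 + sqrt(5)) + (1 - sqrt(5)) + (0)] = 10/10 = 1
  <chi_4*chi_4, chi_4> = (1/10)[1*(4)*conj(2) + 2*(sqrt(5)/2 + 3/2)*conj(-sqrt(5)/2 - 1/2) + 2*(3/2 - sqrt(5)/2)*conj(-1/2 + sqrt(5)/2) + 5*(0)*conj(0)]
      = (1/10)[(8) + (-2*sqrt(5) - 4) + (-4 + 2*sqrt(5)) + (0)] = 0/10 = 0
Hence the multiplicities are chi_1: 1, chi_2: 1, chi_3: 1. Dimension check: dim(chi_4)*dim(chi_4) = 2*2 = 4 and sum (mult * dim) = 1*1 + 1*1 + 1*2 = 4.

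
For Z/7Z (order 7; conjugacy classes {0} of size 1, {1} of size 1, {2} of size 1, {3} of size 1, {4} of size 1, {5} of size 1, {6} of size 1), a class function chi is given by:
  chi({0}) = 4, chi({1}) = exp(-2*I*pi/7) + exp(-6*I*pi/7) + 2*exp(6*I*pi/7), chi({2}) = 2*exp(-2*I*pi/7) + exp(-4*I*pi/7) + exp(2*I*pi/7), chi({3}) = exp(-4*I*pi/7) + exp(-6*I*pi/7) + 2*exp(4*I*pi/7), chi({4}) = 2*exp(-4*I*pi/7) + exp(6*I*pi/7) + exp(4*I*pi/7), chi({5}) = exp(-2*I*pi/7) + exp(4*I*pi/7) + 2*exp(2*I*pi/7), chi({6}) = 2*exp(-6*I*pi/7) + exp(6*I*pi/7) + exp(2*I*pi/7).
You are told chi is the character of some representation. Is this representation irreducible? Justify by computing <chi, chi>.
Not irreducible (reducible): <chi, chi> = 6 > 1.

Working: <chi, chi> = (1/|G|) sum_C |C| * |chi(C)|^2 = (1/7)[1*|4|^2 + 1*|exp(-2*I*pi/7) + exp(-6*I*pi/7) + 2*exp(6*I*pi/7)|^2 + 1*|2*exp(-2*I*pi/7) + exp(-4*I*pi/7) + exp(2*I*pi/7)|^2 + 1*|exp(-4*I*pi/7) + exp(-6*I*pi/7) + 2*exp(4*I*pi/7)|^2 + 1*|2*exp(-4*I*pi/7) + exp(6*I*pi/7) + exp(4*I*pi/7)|^2 + 1*|exp(-2*I*pi/7) + exp(4*I*pi/7) + 2*exp(2*I*pi/7)|^2 + 1*|2*exp(-6*I*pi/7) + exp(6*I*pi/7) + exp(2*I*pi/7)|^2]
  = (1/7)[(16) + (6 + 2*exp(-2*I*pi/7) + exp(-4*I*pi/7) + 2*exp(-6*I*pi/7) + 2*exp(6*I*pi/7) + exp(4*I*pi/7) + 2*exp(2*I*pi/7)) + (6 + 2*exp(-4*I*pi/7) + 2*exp(-2*I*pi/7) + exp(-6*I*pi/7) + exp(6*I*pi/7) + 2*exp(2*I*pi/7) + 2*exp(4*I*pi/7)) + (6 + 2*exp(-4*I*pi/7) + 2*exp(-6*I*pi/7) + exp(-2*I*pi/7) + exp(2*I*pi/7) + 2*exp(6*I*pi/7) + 2*exp(4*I*pi/7)) + (6 + 2*exp(-4*I*pi/7) + 2*exp(-6*I*pi/7) + exp(-2*I*pi/7) + exp(2*I*pi/7) + 2*exp(6*I*pi/7) + 2*exp(4*I*pi/7)) + (6 + 2*exp(-4*I*pi/7) + 2*exp(-2*I*pi/7) + exp(-6*I*pi/7) + exp(6*I*pi/7) + 2*exp(2*I*pi/7) + 2*exp(4*I*pi/7)) + (6 + 2*exp(-2*I*pi/7) + exp(-4*I*pi/7) + 2*exp(-6*I*pi/7) + 2*exp(6*I*pi/7) + exp(4*I*pi/7) + 2*exp(2*I*pi/7))] = 42/7 = 6.
(Exp terms are combined using exp(i*s)*conj(exp(i*t)) = exp(i*(s-t)), and sums of them are collapsed using the identity that for every m > 1 the m distinct m-th roots of unity sum to 0, e.g. 1 + exp(2*I*pi/3) + exp(-2*I*pi/3) = 0.)
A character is irreducible iff <chi, chi> = 1, so this representation is reducible.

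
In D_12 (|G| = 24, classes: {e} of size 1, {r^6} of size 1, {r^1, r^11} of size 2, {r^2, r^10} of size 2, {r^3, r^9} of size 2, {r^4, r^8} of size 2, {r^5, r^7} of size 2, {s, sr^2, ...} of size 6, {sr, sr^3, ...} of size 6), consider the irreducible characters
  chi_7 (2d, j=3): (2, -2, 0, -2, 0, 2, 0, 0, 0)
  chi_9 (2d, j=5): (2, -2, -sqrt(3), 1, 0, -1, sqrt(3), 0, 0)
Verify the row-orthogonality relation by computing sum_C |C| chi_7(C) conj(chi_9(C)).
Sum = 0; so <chi_7, chi_9> = 0 (distinct irreducibles are orthogonal).

Proof sketch: Compute term by term over conjugacy classes (|C| * chi_7(C) * conj(chi_9(C))):
  1*(2)*conj(2) + 1*(-2)*conj(-2) + 2*(0)*conj(-sqrt(3)) + 2*(-2)*conj(1) + 2*(0)*conj(0) + 2*(2)*conj(-1) + 2*(0)*conj(sqrt(3)) + 6*(0)*conj(0) + 6*(0)*conj(0)
  = (4) + (4) + (0) + (-4) + (0) + (-4) + (0) + (0) + (0)
  = 0.
Dividing by |G| = 24 gives 0/24 = 0, matching the row-orthogonality relation <chi_7, chi_9> = [chi_7 = chi_9].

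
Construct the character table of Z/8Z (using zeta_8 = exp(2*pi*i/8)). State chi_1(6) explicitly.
Character table of Z/8Z (irreps indexed chi_0,...,chi_7 with chi_k(m) = zeta_8^(k*m), zeta_8 = exp(2*pi*i/8)):
  irrep \ class  {0} (size 1)  {1} (size 1)    {2} (size 1)  {3} (size 1)    {4} (size 1)  {5} (size 1)    {6} (size 1)  {7} (size 1)  
  chi_0          1             1               1             1               1             1               1             1             
  chi_1          1             exp(I*pi/4)     I             exp(3*I*pi/4)   -1            exp(-3*I*pi/4)  -I            exp(-I*pi/4)  
  chi_2          1             I               -1            -I              1             I               -1            -I            
  chi_3          1             exp(3*I*pi/4)   -I            exp(I*pi/4)     -1            exp(-I*pi/4)    I             exp(-3*I*pi/4)
  chi_4          1             -1              1             -1              1             -1              1             -1            
  chi_5          1             exp(-3*I*pi/4)  I             exp(-I*pi/4)    -1            exp(I*pi/4)     -I            exp(3*I*pi/4) 
  chi_6          1             -I              -1            I               1             -I              -1            I             
  chi_7          1             exp(-I*pi/4)    -I            exp(-3*I*pi/4)  -1            exp(3*I*pi/4)   I             exp(I*pi/4)   

Spot check: chi_1(6) = zeta_8^(1*6) = zeta_8^6 = -I.

Why: Z/8Z is abelian, so all 8 irreducible complex representations are 1-dimensional. They are given by chi_k(m) = zeta_8^(k*m) for k = 0,...,7. Row orthogonality: sum_m chi_k(m) conj(chi_l(m)) = 8 * [k = l].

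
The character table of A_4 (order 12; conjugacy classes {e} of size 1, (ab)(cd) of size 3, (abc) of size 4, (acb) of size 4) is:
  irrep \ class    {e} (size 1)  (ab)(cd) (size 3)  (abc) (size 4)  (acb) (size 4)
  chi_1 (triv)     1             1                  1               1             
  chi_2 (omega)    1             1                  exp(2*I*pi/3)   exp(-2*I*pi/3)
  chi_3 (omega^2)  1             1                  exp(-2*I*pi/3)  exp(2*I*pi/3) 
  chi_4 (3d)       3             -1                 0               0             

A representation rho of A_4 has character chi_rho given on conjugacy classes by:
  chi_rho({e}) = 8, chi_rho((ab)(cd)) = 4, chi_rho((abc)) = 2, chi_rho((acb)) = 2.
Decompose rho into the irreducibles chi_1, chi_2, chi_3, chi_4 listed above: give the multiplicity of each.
Multiplicities: chi_1: 3, chi_2: 1, chi_3: 1, chi_4: 1.

Explanation: Use <chi_rho, chi> = (1/|G|) sum_C |C| * chi_rho(C) * conj(chi(C)) with |G| = 12 for each irreducible chi in the table:
  <chi_rho, chi_1> = (1/12)[1*(8)*conj(1) + 3*(4)*conj(1) + 4*(2)*conj(1) + 4*(2)*conj(1)]
      = (1/12)[(8) + (12) + (8) + (8)] = 36/12 = 3
  <chi_rho, chi_2> = (1/12)[1*(8)*conj(1) + 3*(4)*conj(1) + 4*(2)*conj(exp(2*I*pi/3)) + 4*(2)*conj(exp(-2*I*pi/3))]
      = (1/12)[(8) + (12) + (4 + 12*exp(-2*I*pi/3) + 4*exp(2*I*pi/3)) + (4 + 4*exp(-2*I*pi/3) + 12*exp(2*I*pi/3))] = 12/12 = 1
  <chi_rho, chi_3> = (1/12)[1*(8)*conj(1) + 3*(4)*conj(1) + 4*(2)*conj(exp(-2*I*pi/3)) + 4*(2)*conj(exp(2*I*pi/3))]
      = (1/12)[(8) + (12) + (4 + 4*exp(-2*I*pi/3) + 12*exp(2*I*pi/3)) + (4 + 12*exp(-2*I*pi/3) + 4*exp(2*I*pi/3))] = 12/12 = 1
  <chi_rho, chi_4> = (1/12)[1*(8)*conj(3) + 3*(4)*conj(-1) + 4*(2)*conj(0) + 4*(2)*conj(0)]
      = (1/12)[(24) + (-12) + (0) + (0)] = 12/12 = 1
(Exp terms are combined using exp(i*s)*conj(exp(i*t)) = exp(i*(s-t)), and sums of them are collapsed using the identity that for every m > 1 the m distinct m-th roots of unity sum to 0, e.g. 1 + exp(2*I*pi/3) + exp(-2*I*pi/3) = 0.)
Dimension check: dim(rho) = sum (mult * dim) = 3*1 + 1*1 + 1*1 + 1*3 = 8 = chi_rho(e) = 8.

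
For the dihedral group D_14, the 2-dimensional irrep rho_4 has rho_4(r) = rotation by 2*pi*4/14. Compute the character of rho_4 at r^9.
chi_{rho_4}(r^9) = 2*cos(2*pi*4*9/14) = -2*cos(pi/7)

Argument: rho_4(r^9) is rotation by angle 2*pi*4*9/14, whose trace is 2*cos(2*pi*4*9/14) = -2*cos(pi/7).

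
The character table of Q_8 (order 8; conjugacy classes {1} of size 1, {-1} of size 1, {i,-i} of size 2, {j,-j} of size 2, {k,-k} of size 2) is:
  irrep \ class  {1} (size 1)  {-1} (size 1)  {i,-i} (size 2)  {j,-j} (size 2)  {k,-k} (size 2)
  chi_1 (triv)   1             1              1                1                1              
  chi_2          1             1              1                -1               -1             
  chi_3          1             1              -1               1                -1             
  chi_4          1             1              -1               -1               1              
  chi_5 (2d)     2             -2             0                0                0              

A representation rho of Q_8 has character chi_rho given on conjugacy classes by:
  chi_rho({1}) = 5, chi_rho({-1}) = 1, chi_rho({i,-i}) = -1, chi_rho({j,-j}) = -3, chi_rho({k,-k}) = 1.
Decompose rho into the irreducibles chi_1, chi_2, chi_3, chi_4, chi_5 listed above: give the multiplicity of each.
Multiplicities: chi_1: 0, chi_2: 1, chi_3: 0, chi_4: 2, chi_5: 1.

Argument: Use <chi_rho, chi> = (1/|G|) sum_C |C| * chi_rho(C) * conj(chi(C)) with |G| = 8 for each irreducible chi in the table:
  <chi_rho, chi_1> = (1/8)[1*(5)*conj(1) + 1*(1)*conj(1) + 2*(-1)*conj(1) + 2*(-3)*conj(1) + 2*(1)*conj(1)]
      = (1/8)[(5) + (1) + (-2) + (-6) + (2)] = 0/8 = 0
  <chi_rho, chi_2> = (1/8)[1*(5)*conj(1) + 1*(1)*conj(1) + 2*(-1)*conj(1) + 2*(-3)*conj(-1) + 2*(1)*conj(-1)]
      = (1/8)[(5) + (1) + (-2) + (6) + (-2)] = 8/8 = 1
  <chi_rho, chi_3> = (1/8)[1*(5)*conj(1) + 1*(1)*conj(1) + 2*(-1)*conj(-1) + 2*(-3)*conj(1) + 2*(1)*conj(-1)]
      = (1/8)[(5) + (1) + (2) + (-6) + (-2)] = 0/8 = 0
  <chi_rho, chi_4> = (1/8)[1*(5)*conj(1) + 1*(1)*conj(1) + 2*(-1)*conj(-1) + 2*(-3)*conj(-1) + 2*(1)*conj(1)]
      = (1/8)[(5) + (1) + (2) + (6) + (2)] = 16/8 = 2
  <chi_rho, chi_5> = (1/8)[1*(5)*conj(2) + 1*(1)*conj(-2) + 2*(-1)*conj(0) + 2*(-3)*conj(0) + 2*(1)*conj(0)]
      = (1/8)[(10) + (-2) + (0) + (0) + (0)] = 8/8 = 1
Dimension check: dim(rho) = sum (mult * dim) = 0*1 + 1*1 + 0*1 + 2*1 + 1*2 = 5 = chi_rho(e) = 5.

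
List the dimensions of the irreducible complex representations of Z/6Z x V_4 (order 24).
Dimensions: 1, 1, 1, 1, 1, 1, 1, 1, 1, 1, 1, 1, 1, 1, 1, 1, 1, 1, 1, 1, 1, 1, 1, 1

Reasoning: There are 24 irreducibles (= number of conjugacy classes). Their dimensions d_i satisfy sum d_i^2 = |G| = 24: 1 + 1 + 1 + 1 + 1 + 1 + 1 + 1 + 1 + 1 + 1 + 1 + 1 + 1 + 1 + 1 + 1 + 1 + 1 + 1 + 1 + 1 + 1 + 1 = 24. (For the product with Z/6Z: each of the 6 1-dim characters of Z/6Z tensors with each irrep of V_4, giving 6 copies of each V_4-dimension.)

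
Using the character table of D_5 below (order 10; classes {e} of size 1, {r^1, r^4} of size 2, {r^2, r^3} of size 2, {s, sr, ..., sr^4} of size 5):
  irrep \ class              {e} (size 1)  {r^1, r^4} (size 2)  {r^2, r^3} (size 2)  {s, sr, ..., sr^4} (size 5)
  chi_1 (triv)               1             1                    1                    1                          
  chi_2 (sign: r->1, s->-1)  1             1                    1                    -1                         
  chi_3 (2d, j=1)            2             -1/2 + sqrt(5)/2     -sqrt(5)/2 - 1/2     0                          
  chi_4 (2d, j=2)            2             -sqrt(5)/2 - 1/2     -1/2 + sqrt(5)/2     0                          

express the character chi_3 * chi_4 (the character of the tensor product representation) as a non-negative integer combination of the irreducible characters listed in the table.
chi_3 tensor chi_4 = chi_3 + chi_4 (all other irreducibles have multiplicity 0).

Why: The character of a tensor product is the pointwise product (chi_3 * chi_4)(C) = chi_3(C) * chi_4(C):
  {e}: (2)*(2), {r^1, r^4}: (-1/2 + sqrt(5)/2)*(-sqrt(5)/2 - 1/2), {r^2, r^3}: (-sqrt(5)/2 - 1/2)*(-1/2 + sqrt(5)/2), {s, sr, ..., sr^4}: (0)*(0)
so (chi_3 * chi_4) takes values
  {e} -> 4, {r^1, r^4} -> -1, {r^2, r^3} -> -1, {s, sr, ..., sr^4} -> 0.
Now take the inner product of this character with each irreducible chi from the table, <chi_3*chi_4, chi> = (1/10) sum_C |C| (chi_3*chi_4)(C) conj(chi(C)):
  <chi_3*chi_4, chi_1> = (1/10)[1*(4)*conj(1) + 2*(-1)*conj(1) + 2*(-1)*conj(1) + 5*(0)*conj(1)]
      = (1/10)[(4) + (-2) + (-2) + (0)] = 0/10 = 0
  <chi_3*chi_4, chi_2> = (1/10)[1*(4)*conj(1) + 2*(-1)*conj(1) + 2*(-1)*conj(1) + 5*(0)*conj(-1)]
      = (1/10)[(4) + (-2) + (-2) + (0)] = 0/10 = 0
  <chi_3*chi_4, chi_3> = (1/10)[1*(4)*conj(2) + 2*(-1)*conj(-1/2 + sqrt(5)/2) + 2*(-1)*conj(-sqrt(5)/2 - 1/2) + 5*(0)*conj(0)]
      = (1/10)[(8) + (1 - sqrt(5)) + (1 + sqrt(5)) + (0)] = 10/10 = 1
  <chi_3*chi_4, chi_4> = (1/10)[1*(4)*conj(2) + 2*(-1)*conj(-sqrt(5)/2 - 1/2) + 2*(-1)*conj(-1/2 + sqrt(5)/2) + 5*(0)*conj(0)]
      = (1/10)[(8) + (1 + sqrt(5)) + (1 - sqrt(5)) + (0)] = 10/10 = 1
Hence the multiplicities are chi_3: 1, chi_4: 1. Dimension check: dim(chi_3)*dim(chi_4) = 2*2 = 4 and sum (mult * dim) = 1*2 + 1*2 = 4.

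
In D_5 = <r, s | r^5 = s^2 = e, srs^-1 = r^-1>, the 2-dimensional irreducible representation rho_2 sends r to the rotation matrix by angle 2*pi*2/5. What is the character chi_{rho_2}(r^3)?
chi_{rho_2}(r^3) = 2*cos(2*pi*2*3/5) = -1/2 + sqrt(5)/2

Proof sketch: rho_2(r^3) is rotation by angle 2*pi*2*3/5, whose trace is 2*cos(2*pi*2*3/5) = -1/2 + sqrt(5)/2.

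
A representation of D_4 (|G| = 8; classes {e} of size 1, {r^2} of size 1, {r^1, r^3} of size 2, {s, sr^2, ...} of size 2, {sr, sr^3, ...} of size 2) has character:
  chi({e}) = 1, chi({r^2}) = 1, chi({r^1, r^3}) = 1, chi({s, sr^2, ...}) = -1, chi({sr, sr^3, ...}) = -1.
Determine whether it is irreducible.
Irreducible: <chi, chi> = 1.

Why: <chi, chi> = (1/|G|) sum_C |C| * |chi(C)|^2 = (1/8)[1*|1|^2 + 1*|1|^2 + 2*|1|^2 + 2*|-1|^2 + 2*|-1|^2]
  = (1/8)[(1) + (1) + (2) + (2) + (2)] = 8/8 = 1.
A character is irreducible iff <chi, chi> = 1, so this representation is irreducible.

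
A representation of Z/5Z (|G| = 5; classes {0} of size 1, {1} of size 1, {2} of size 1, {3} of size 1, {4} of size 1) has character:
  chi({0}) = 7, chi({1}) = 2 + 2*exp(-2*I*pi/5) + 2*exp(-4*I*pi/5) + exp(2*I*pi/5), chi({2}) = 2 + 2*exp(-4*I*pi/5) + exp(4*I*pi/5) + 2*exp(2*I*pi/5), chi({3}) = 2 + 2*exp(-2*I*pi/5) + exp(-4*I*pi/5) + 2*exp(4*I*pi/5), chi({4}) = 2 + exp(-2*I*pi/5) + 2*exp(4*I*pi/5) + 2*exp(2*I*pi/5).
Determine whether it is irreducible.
Not irreducible (reducible): <chi, chi> = 13 > 1.

Working: <chi, chi> = (1/|G|) sum_C |C| * |chi(C)|^2 = (1/5)[1*|7|^2 + 1*|2 + 2*exp(-2*I*pi/5) + 2*exp(-4*I*pi/5) + exp(2*I*pi/5)|^2 + 1*|2 + 2*exp(-4*I*pi/5) + exp(4*I*pi/5) + 2*exp(2*I*pi/5)|^2 + 1*|2 + 2*exp(-2*I*pi/5) + exp(-4*I*pi/5) + 2*exp(4*I*pi/5)|^2 + 1*|2 + exp(-2*I*pi/5) + 2*exp(4*I*pi/5) + 2*exp(2*I*pi/5)|^2]
  = (1/5)[(49) + (13 + 10*exp(-2*I*pi/5) + 8*exp(-4*I*pi/5) + 8*exp(4*I*pi/5) + 10*exp(2*I*pi/5)) + (13 + 8*exp(-2*I*pi/5) + 10*exp(-4*I*pi/5) + 10*exp(4*I*pi/5) + 8*exp(2*I*pi/5)) + (13 + 8*exp(-2*I*pi/5) + 10*exp(-4*I*pi/5) + 10*exp(4*I*pi/5) + 8*exp(2*I*pi/5)) + (13 + 10*exp(-2*I*pi/5) + 8*exp(-4*I*pi/5) + 8*exp(4*I*pi/5) + 10*exp(2*I*pi/5))] = 65/5 = 13.
(Exp terms are combined using exp(i*s)*conj(exp(i*t)) = exp(i*(s-t)), and sums of them are collapsed using the identity that for every m > 1 the m distinct m-th roots of unity sum to 0, e.g. 1 + exp(2*I*pi/3) + exp(-2*I*pi/3) = 0.)
A character is irreducible iff <chi, chi> = 1, so this representation is reducible.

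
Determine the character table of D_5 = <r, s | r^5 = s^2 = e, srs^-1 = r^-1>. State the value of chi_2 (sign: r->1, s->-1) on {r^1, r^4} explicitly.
Conjugacy classes: {e} of size 1, {r^1, r^4} of size 2, {r^2, r^3} of size 2, {s, sr, ..., sr^4} of size 5.
Character table:
  irrep \ class              {e} (size 1)  {r^1, r^4} (size 2)  {r^2, r^3} (size 2)  {s, sr, ..., sr^4} (size 5)
  chi_1 (triv)               1             1                    1                    1                          
  chi_2 (sign: r->1, s->-1)  1             1                    1                    -1                         
  chi_3 (2d, j=1)            2             -1/2 + sqrt(5)/2     -sqrt(5)/2 - 1/2     0                          
  chi_4 (2d, j=2)            2             -sqrt(5)/2 - 1/2     -1/2 + sqrt(5)/2     0                          

Spot check: chi_2 (sign: r->1, s->-1) on {r^1, r^4} = 1.

Working: D_5 has order 2*5 = 10 with 4 conjugacy classes, hence 4 irreducibles. Sum of squared dims 1 + 1 + 4 + 4 = 10 = |G|. Linear characters come from the abelianisation; the 2-dimensional irreps have character r^k -> 2*cos(2*pi*j*k/5), reflections -> 0.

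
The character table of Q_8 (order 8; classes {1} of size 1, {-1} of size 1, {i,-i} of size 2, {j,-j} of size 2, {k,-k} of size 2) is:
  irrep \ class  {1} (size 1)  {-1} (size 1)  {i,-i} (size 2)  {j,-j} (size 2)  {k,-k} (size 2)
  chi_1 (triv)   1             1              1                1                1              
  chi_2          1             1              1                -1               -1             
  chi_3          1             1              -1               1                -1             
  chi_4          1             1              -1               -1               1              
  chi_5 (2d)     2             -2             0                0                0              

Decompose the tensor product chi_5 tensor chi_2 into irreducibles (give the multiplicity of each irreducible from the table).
chi_5 tensor chi_2 = chi_5 (all other irreducibles have multiplicity 0).

Solution. The character of a tensor product is the pointwise product (chi_5 * chi_2)(C) = chi_5(C) * chi_2(C):
  {1}: (2)*(1), {-1}: (-2)*(1), {i,-i}: (0)*(1), {j,-j}: (0)*(-1), {k,-k}: (0)*(-1)
so (chi_5 * chi_2) takes values
  {1} -> 2, {-1} -> -2, {i,-i} -> 0, {j,-j} -> 0, {k,-k} -> 0.
Now take the inner product of this character with each irreducible chi from the table, <chi_5*chi_2, chi> = (1/8) sum_C |C| (chi_5*chi_2)(C) conj(chi(C)):
  <chi_5*chi_2, chi_1> = (1/8)[1*(2)*conj(1) + 1*(-2)*conj(1) + 2*(0)*conj(1) + 2*(0)*conj(1) + 2*(0)*conj(1)]
      = (1/8)[(2) + (-2) + (0) + (0) + (0)] = 0/8 = 0
  <chi_5*chi_2, chi_2> = (1/8)[1*(2)*conj(1) + 1*(-2)*conj(1) + 2*(0)*conj(1) + 2*(0)*conj(-1) + 2*(0)*conj(-1)]
      = (1/8)[(2) + (-2) + (0) + (0) + (0)] = 0/8 = 0
  <chi_5*chi_2, chi_3> = (1/8)[1*(2)*conj(1) + 1*(-2)*conj(1) + 2*(0)*conj(-1) + 2*(0)*conj(1) + 2*(0)*conj(-1)]
      = (1/8)[(2) + (-2) + (0) + (0) + (0)] = 0/8 = 0
  <chi_5*chi_2, chi_4> = (1/8)[1*(2)*conj(1) + 1*(-2)*conj(1) + 2*(0)*conj(-1) + 2*(0)*conj(-1) + 2*(0)*conj(1)]
      = (1/8)[(2) + (-2) + (0) + (0) + (0)] = 0/8 = 0
  <chi_5*chi_2, chi_5> = (1/8)[1*(2)*conj(2) + 1*(-2)*conj(-2) + 2*(0)*conj(0) + 2*(0)*conj(0) + 2*(0)*conj(0)]
      = (1/8)[(4) + (4) + (0) + (0) + (0)] = 8/8 = 1
Hence the multiplicities are chi_5: 1. Dimension check: dim(chi_5)*dim(chi_2) = 2*1 = 2 and sum (mult * dim) = 1*2 = 2.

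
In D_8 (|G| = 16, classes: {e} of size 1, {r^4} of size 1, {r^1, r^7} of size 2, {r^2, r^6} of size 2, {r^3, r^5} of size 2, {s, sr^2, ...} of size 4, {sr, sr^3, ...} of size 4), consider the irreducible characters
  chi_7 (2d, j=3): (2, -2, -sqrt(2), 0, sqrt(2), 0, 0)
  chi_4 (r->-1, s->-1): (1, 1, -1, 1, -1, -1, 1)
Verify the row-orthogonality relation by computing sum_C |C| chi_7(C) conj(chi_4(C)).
Sum = 0; so <chi_7, chi_4> = 0 (distinct irreducibles are orthogonal).

Details: Compute term by term over conjugacy classes (|C| * chi_7(C) * conj(chi_4(C))):
  1*(2)*conj(1) + 1*(-2)*conj(1) + 2*(-sqrt(2))*conj(-1) + 2*(0)*conj(1) + 2*(sqrt(2))*conj(-1) + 4*(0)*conj(-1) + 4*(0)*conj(1)
  = (2) + (-2) + (2*sqrt(2)) + (0) + (-2*sqrt(2)) + (0) + (0)
  = 0.
Dividing by |G| = 16 gives 0/16 = 0, matching the row-orthogonality relation <chi_7, chi_4> = [chi_7 = chi_4].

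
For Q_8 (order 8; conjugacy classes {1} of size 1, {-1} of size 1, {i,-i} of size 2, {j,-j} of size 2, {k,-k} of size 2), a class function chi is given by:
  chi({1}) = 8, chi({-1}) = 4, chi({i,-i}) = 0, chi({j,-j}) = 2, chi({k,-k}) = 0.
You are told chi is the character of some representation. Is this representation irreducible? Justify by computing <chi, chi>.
Not irreducible (reducible): <chi, chi> = 11 > 1.

Solution. <chi, chi> = (1/|G|) sum_C |C| * |chi(C)|^2 = (1/8)[1*|8|^2 + 1*|4|^2 + 2*|0|^2 + 2*|2|^2 + 2*|0|^2]
  = (1/8)[(64) + (16) + (0) + (8) + (0)] = 88/8 = 11.
A character is irreducible iff <chi, chi> = 1, so this representation is reducible.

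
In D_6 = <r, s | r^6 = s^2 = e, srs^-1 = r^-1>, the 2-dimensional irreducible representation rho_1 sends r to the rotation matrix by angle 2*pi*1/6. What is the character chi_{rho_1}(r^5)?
chi_{rho_1}(r^5) = 2*cos(2*pi*1*5/6) = 1

Working: rho_1(r^5) is rotation by angle 2*pi*1*5/6, whose trace is 2*cos(2*pi*1*5/6) = 1.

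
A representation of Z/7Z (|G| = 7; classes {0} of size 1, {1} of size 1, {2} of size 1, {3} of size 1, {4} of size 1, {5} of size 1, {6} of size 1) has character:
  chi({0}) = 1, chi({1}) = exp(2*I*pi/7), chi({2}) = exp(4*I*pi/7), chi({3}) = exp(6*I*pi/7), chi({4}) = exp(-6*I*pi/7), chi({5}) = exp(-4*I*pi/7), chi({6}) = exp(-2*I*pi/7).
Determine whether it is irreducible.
Irreducible: <chi, chi> = 1.

Reasoning: <chi, chi> = (1/|G|) sum_C |C| * |chi(C)|^2 = (1/7)[1*|1|^2 + 1*|exp(2*I*pi/7)|^2 + 1*|exp(4*I*pi/7)|^2 + 1*|exp(6*I*pi/7)|^2 + 1*|exp(-6*I*pi/7)|^2 + 1*|exp(-4*I*pi/7)|^2 + 1*|exp(-2*I*pi/7)|^2]
  = (1/7)[(1) + (1) + (1) + (1) + (1) + (1) + (1)] = 7/7 = 1.
(Exp terms are combined using exp(i*s)*conj(exp(i*t)) = exp(i*(s-t)), and sums of them are collapsed using the identity that for every m > 1 the m distinct m-th roots of unity sum to 0, e.g. 1 + exp(2*I*pi/3) + exp(-2*I*pi/3) = 0.)
A character is irreducible iff <chi, chi> = 1, so this representation is irreducible.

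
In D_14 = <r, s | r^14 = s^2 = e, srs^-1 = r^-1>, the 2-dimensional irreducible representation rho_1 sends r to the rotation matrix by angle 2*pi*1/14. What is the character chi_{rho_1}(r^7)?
chi_{rho_1}(r^7) = 2*cos(2*pi*1*7/14) = -2

Working: rho_1(r^7) is rotation by angle 2*pi*1*7/14, whose trace is 2*cos(2*pi*1*7/14) = -2.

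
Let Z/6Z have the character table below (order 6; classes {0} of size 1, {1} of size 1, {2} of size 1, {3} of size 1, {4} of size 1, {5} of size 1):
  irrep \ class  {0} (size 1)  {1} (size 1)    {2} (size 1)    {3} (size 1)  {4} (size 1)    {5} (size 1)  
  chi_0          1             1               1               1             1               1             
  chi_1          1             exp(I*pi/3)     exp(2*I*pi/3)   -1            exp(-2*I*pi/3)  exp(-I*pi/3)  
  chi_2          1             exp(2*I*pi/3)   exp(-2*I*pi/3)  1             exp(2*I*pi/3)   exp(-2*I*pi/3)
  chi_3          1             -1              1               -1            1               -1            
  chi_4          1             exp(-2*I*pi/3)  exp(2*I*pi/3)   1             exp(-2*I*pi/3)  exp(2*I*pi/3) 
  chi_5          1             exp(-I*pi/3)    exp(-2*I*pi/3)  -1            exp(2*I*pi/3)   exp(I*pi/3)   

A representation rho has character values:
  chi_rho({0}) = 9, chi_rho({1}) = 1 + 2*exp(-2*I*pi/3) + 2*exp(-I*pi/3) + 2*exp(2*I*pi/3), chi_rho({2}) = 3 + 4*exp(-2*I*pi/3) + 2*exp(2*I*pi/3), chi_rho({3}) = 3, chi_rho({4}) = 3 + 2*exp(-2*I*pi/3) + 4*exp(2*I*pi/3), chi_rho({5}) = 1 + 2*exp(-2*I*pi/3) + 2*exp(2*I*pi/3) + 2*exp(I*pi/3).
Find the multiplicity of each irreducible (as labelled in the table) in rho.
Multiplicities: chi_0: 2, chi_1: 0, chi_2: 2, chi_3: 1, chi_4: 2, chi_5: 2.

Derivation: Use <chi_rho, chi> = (1/|G|) sum_C |C| * chi_rho(C) * conj(chi(C)) with |G| = 6 for each irreducible chi in the table:
  <chi_rho, chi_0> = (1/6)[1*(9)*conj(1) + 1*(1 + 2*exp(-2*I*pi/3) + 2*exp(-I*pi/3) + 2*exp(2*I*pi/3))*conj(1) + 1*(3 + 4*exp(-2*I*pi/3) + 2*exp(2*I*pi/3))*conj(1) + 1*(3)*conj(1) + 1*(3 + 2*exp(-2*I*pi/3) + 4*exp(2*I*pi/3))*conj(1) + 1*(1 + 2*exp(-2*I*pi/3) + 2*exp(2*I*pi/3) + 2*exp(I*pi/3))*conj(1)]
      = (1/6)[(9) + (1 + 2*exp(-2*I*pi/3) + 2*exp(-I*pi/3) + 2*exp(2*I*pi/3)) + (3 + 4*exp(-2*I*pi/3) + 2*exp(2*I*pi/3)) + (3) + (3 + 2*exp(-2*I*pi/3) + 4*exp(2*I*pi/3)) + (1 + 2*exp(-2*I*pi/3) + 2*exp(2*I*pi/3) + 2*exp(I*pi/3))] = 12/6 = 2
  <chi_rho, chi_1> = (1/6)[1*(9)*conj(1) + 1*(1 + 2*exp(-2*I*pi/3) + 2*exp(-I*pi/3) + 2*exp(2*I*pi/3))*conj(exp(I*pi/3)) + 1*(3 + 4*exp(-2*I*pi/3) + 2*exp(2*I*pi/3))*conj(exp(2*I*pi/3)) + 1*(3)*conj(-1) + 1*(3 + 2*exp(-2*I*pi/3) + 4*exp(2*I*pi/3))*conj(exp(-2*I*pi/3)) + 1*(1 + 2*exp(-2*I*pi/3) + 2*exp(2*I*pi/3) + 2*exp(I*pi/3))*conj(exp(-I*pi/3))]
      = (1/6)[(9) + (-2 + 2*exp(-2*I*pi/3) + exp(-I*pi/3) + 2*exp(I*pi/3)) + (2 + 3*exp(-2*I*pi/3) + 4*exp(2*I*pi/3)) + (-3) + (2 + 4*exp(-2*I*pi/3) + 3*exp(2*I*pi/3)) + (-2 + 2*exp(-I*pi/3) + exp(I*pi/3) + 2*exp(2*I*pi/3))] = 0/6 = 0
  <chi_rho, chi_2> = (1/6)[1*(9)*conj(1) + 1*(1 + 2*exp(-2*I*pi/3) + 2*exp(-I*pi/3) + 2*exp(2*I*pi/3))*conj(exp(2*I*pi/3)) + 1*(3 + 4*exp(-2*I*pi/3) + 2*exp(2*I*pi/3))*conj(exp(-2*I*pi/3)) + 1*(3)*conj(1) + 1*(3 + 2*exp(-2*I*pi/3) + 4*exp(2*I*pi/3))*conj(exp(2*I*pi/3)) + 1*(1 + 2*exp(-2*I*pi/3) + 2*exp(2*I*pi/3) + 2*exp(I*pi/3))*conj(exp(-2*I*pi/3))]
      = (1/6)[(9) + (exp(-2*I*pi/3) + 2*exp(2*I*pi/3)) + (4 + 2*exp(-2*I*pi/3) + 3*exp(2*I*pi/3)) + (3) + (4 + 3*exp(-2*I*pi/3) + 2*exp(2*I*pi/3)) + (2*exp(-2*I*pi/3) + exp(2*I*pi/3))] = 12/6 = 2
  <chi_rho, chi_3> = (1/6)[1*(9)*conj(1) + 1*(1 + 2*exp(-2*I*pi/3) + 2*exp(-I*pi/3) + 2*exp(2*I*pi/3))*conj(-1) + 1*(3 + 4*exp(-2*I*pi/3) + 2*exp(2*I*pi/3))*conj(1) + 1*(3)*conj(-1) + 1*(3 + 2*exp(-2*I*pi/3) + 4*exp(2*I*pi/3))*conj(1) + 1*(1 + 2*exp(-2*I*pi/3) + 2*exp(2*I*pi/3) + 2*exp(I*pi/3))*conj(-1)]
      = (1/6)[(9) + (-1 - 2*exp(2*I*pi/3) - 2*exp(-I*pi/3) - 2*exp(-2*I*pi/3)) + (3 + 4*exp(-2*I*pi/3) + 2*exp(2*I*pi/3)) + (-3) + (3 + 2*exp(-2*I*pi/3) + 4*exp(2*I*pi/3)) + (-1 - 2*exp(I*pi/3) - 2*exp(2*I*pi/3) - 2*exp(-2*I*pi/3))] = 6/6 = 1
  <chi_rho, chi_4> = (1/6)[1*(9)*conj(1) + 1*(1 + 2*exp(-2*I*pi/3) + 2*exp(-I*pi/3) + 2*exp(2*I*pi/3))*conj(exp(-2*I*pi/3)) + 1*(3 + 4*exp(-2*I*pi/3) + 2*exp(2*I*pi/3))*conj(exp(2*I*pi/3)) + 1*(3)*conj(1) + 1*(3 + 2*exp(-2*I*pi/3) + 4*exp(2*I*pi/3))*conj(exp(-2*I*pi/3)) + 1*(1 + 2*exp(-2*I*pi/3) + 2*exp(2*I*pi/3) + 2*exp(I*pi/3))*conj(exp(2*I*pi/3))]
      = (1/6)[(9) + (2 + 2*exp(-2*I*pi/3) + exp(2*I*pi/3) + 2*exp(I*pi/3)) + (2 + 3*exp(-2*I*pi/3) + 4*exp(2*I*pi/3)) + (3) + (2 + 4*exp(-2*I*pi/3) + 3*exp(2*I*pi/3)) + (2 + 2*exp(-I*pi/3) + exp(-2*I*pi/3) + 2*exp(2*I*pi/3))] = 12/6 = 2
  <chi_rho, chi_5> = (1/6)[1*(9)*conj(1) + 1*(1 + 2*exp(-2*I*pi/3) + 2*exp(-I*pi/3) + 2*exp(2*I*pi/3))*conj(exp(-I*pi/3)) + 1*(3 + 4*exp(-2*I*pi/3) + 2*exp(2*I*pi/3))*conj(exp(-2*I*pi/3)) + 1*(3)*conj(-1) + 1*(3 + 2*exp(-2*I*pi/3) + 4*exp(2*I*pi/3))*conj(exp(2*I*pi/3)) + 1*(1 + 2*exp(-2*I*pi/3) + 2*exp(2*I*pi/3) + 2*exp(I*pi/3))*conj(exp(I*pi/3))]
      = (1/6)[(9) + (2*exp(-I*pi/3) + exp(I*pi/3)) + (4 + 2*exp(-2*I*pi/3) + 3*exp(2*I*pi/3)) + (-3) + (4 + 3*exp(-2*I*pi/3) + 2*exp(2*I*pi/3)) + (exp(-I*pi/3) + 2*exp(I*pi/3))] = 12/6 = 2
(Exp terms are combined using exp(i*s)*conj(exp(i*t)) = exp(i*(s-t)), and sums of them are collapsed using the identity that for every m > 1 the m distinct m-th roots of unity sum to 0, e.g. 1 + exp(2*I*pi/3) + exp(-2*I*pi/3) = 0.)
Dimension check: dim(rho) = sum (mult * dim) = 2*1 + 0*1 + 2*1 + 1*1 + 2*1 + 2*1 = 9 = chi_rho(e) = 9.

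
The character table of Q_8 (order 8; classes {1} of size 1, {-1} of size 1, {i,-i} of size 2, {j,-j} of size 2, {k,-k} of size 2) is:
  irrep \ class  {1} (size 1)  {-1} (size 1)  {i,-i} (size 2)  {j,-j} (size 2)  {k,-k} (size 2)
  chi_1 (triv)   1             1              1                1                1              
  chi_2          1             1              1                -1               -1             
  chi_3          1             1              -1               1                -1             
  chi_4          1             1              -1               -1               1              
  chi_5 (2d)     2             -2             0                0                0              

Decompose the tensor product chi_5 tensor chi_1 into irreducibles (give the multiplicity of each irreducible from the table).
chi_5 tensor chi_1 = chi_5 (all other irreducibles have multiplicity 0).

Why: The character of a tensor product is the pointwise product (chi_5 * chi_1)(C) = chi_5(C) * chi_1(C):
  {1}: (2)*(1), {-1}: (-2)*(1), {i,-i}: (0)*(1), {j,-j}: (0)*(1), {k,-k}: (0)*(1)
so (chi_5 * chi_1) takes values
  {1} -> 2, {-1} -> -2, {i,-i} -> 0, {j,-j} -> 0, {k,-k} -> 0.
Now take the inner product of this character with each irreducible chi from the table, <chi_5*chi_1, chi> = (1/8) sum_C |C| (chi_5*chi_1)(C) conj(chi(C)):
  <chi_5*chi_1, chi_1> = (1/8)[1*(2)*conj(1) + 1*(-2)*conj(1) + 2*(0)*conj(1) + 2*(0)*conj(1) + 2*(0)*conj(1)]
      = (1/8)[(2) + (-2) + (0) + (0) + (0)] = 0/8 = 0
  <chi_5*chi_1, chi_2> = (1/8)[1*(2)*conj(1) + 1*(-2)*conj(1) + 2*(0)*conj(1) + 2*(0)*conj(-1) + 2*(0)*conj(-1)]
      = (1/8)[(2) + (-2) + (0) + (0) + (0)] = 0/8 = 0
  <chi_5*chi_1, chi_3> = (1/8)[1*(2)*conj(1) + 1*(-2)*conj(1) + 2*(0)*conj(-1) + 2*(0)*conj(1) + 2*(0)*conj(-1)]
      = (1/8)[(2) + (-2) + (0) + (0) + (0)] = 0/8 = 0
  <chi_5*chi_1, chi_4> = (1/8)[1*(2)*conj(1) + 1*(-2)*conj(1) + 2*(0)*conj(-1) + 2*(0)*conj(-1) + 2*(0)*conj(1)]
      = (1/8)[(2) + (-2) + (0) + (0) + (0)] = 0/8 = 0
  <chi_5*chi_1, chi_5> = (1/8)[1*(2)*conj(2) + 1*(-2)*conj(-2) + 2*(0)*conj(0) + 2*(0)*conj(0) + 2*(0)*conj(0)]
      = (1/8)[(4) + (4) + (0) + (0) + (0)] = 8/8 = 1
Hence the multiplicities are chi_5: 1. Dimension check: dim(chi_5)*dim(chi_1) = 2*1 = 2 and sum (mult * dim) = 1*2 = 2.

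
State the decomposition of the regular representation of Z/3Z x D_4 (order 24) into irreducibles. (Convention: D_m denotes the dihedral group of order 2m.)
Each irreducible V_i of dimension d_i appears with multiplicity d_i, i.e. rho_reg = (direct sum over all irreducibles V_i) d_i V_i. The irreducible dimensions for Z/3Z x D_4 are 1, 1, 1, 1, 1, 1, 1, 1, 1, 1, 1, 1, 2, 2, 2: 12 irreducibles of dimension 1, each with multiplicity 1; 3 irreducibles of dimension 2, each with multiplicity 2. Total dimension 12*1*1 + 3*2*2 = 24 = |G|.

Derivation: General theorem: in the regular representation of a finite group G, each irreducible appears with multiplicity equal to its dimension. Check: dim(rho_reg) = sum d_i^2 = 1 + 1 + 1 + 1 + 1 + 1 + 1 + 1 + 1 + 1 + 1 + 1 + 4 + 4 + 4 = 24 = |G|.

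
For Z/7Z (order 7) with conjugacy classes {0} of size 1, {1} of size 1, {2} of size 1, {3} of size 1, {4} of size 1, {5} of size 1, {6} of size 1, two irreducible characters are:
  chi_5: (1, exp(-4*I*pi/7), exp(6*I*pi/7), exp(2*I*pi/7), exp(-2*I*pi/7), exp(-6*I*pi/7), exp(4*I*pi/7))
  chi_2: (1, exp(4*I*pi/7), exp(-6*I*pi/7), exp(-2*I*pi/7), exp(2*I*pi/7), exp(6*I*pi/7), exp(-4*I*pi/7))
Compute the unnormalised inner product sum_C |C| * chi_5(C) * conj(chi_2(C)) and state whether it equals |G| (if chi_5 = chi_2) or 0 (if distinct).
Sum = 0; so <chi_5, chi_2> = 0 (distinct irreducibles are orthogonal).

Derivation: Compute term by term over conjugacy classes (|C| * chi_5(C) * conj(chi_2(C))):
  1*(1)*conj(1) + 1*(exp(-4*I*pi/7))*conj(exp(4*I*pi/7)) + 1*(exp(6*I*pi/7))*conj(exp(-6*I*pi/7)) + 1*(exp(2*I*pi/7))*conj(exp(-2*I*pi/7)) + 1*(exp(-2*I*pi/7))*conj(exp(2*I*pi/7)) + 1*(exp(-6*I*pi/7))*conj(exp(6*I*pi/7)) + 1*(exp(4*I*pi/7))*conj(exp(-4*I*pi/7))
  = (1) + (exp(6*I*pi/7)) + (exp(-2*I*pi/7)) + (exp(4*I*pi/7)) + (exp(-4*I*pi/7)) + (exp(2*I*pi/7)) + (exp(-6*I*pi/7))
  = 0.
(Exp terms are combined using exp(i*s)*conj(exp(i*t)) = exp(i*(s-t)), and sums of them are collapsed using the identity that for every m > 1 the m distinct m-th roots of unity sum to 0, e.g. 1 + exp(2*I*pi/3) + exp(-2*I*pi/3) = 0.)
Dividing by |G| = 7 gives 0/7 = 0, matching the row-orthogonality relation <chi_5, chi_2> = [chi_5 = chi_2].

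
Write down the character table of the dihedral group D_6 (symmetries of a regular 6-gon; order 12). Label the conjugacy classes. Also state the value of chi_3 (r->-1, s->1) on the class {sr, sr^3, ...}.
Conjugacy classes: {e} of size 1, {r^3} of size 1, {r^1, r^5} of size 2, {r^2, r^4} of size 2, {s, sr^2, ...} of size 3, {sr, sr^3, ...} of size 3.
Character table:
  irrep \ class              {e} (size 1)  {r^3} (size 1)  {r^1, r^5} (size 2)  {r^2, r^4} (size 2)  {s, sr^2, ...} (size 3)  {sr, sr^3, ...} (size 3)
  chi_1 (triv)               1             1               1                    1                    1                        1                       
  chi_2 (sign: r->1, s->-1)  1             1               1                    1                    -1                       -1                      
  chi_3 (r->-1, s->1)        1             -1              -1                   1                    1                        -1                      
  chi_4 (r->-1, s->-1)       1             -1              -1                   1                    -1                       1                       
  chi_5 (2d, j=1)            2             -2              1                    -1                   0                        0                       
  chi_6 (2d, j=2)            2             2               -1                   -1                   0                        0                       

Spot check: chi_3 (r->-1, s->1) on {sr, sr^3, ...} = -1.

Derivation: D_6 has order 2*6 = 12 with 6 conjugacy classes, hence 6 irreducibles. Sum of squared dims 1 + 1 + 1 + 1 + 4 + 4 = 12 = |G|. Linear characters come from the abelianisation; the 2-dimensional irreps have character r^k -> 2*cos(2*pi*j*k/6), reflections -> 0.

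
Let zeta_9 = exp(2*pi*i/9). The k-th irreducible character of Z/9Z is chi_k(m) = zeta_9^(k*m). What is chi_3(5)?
chi_3(5) = zeta_9^15 = exp(-2*I*pi/3)

Proof sketch: chi_3(5) = zeta_9^(3*5) = zeta_9^15. Since zeta_9^9 = 1, this equals zeta_9^6 = exp(2*pi*i*6/9) = exp(-2*I*pi/3).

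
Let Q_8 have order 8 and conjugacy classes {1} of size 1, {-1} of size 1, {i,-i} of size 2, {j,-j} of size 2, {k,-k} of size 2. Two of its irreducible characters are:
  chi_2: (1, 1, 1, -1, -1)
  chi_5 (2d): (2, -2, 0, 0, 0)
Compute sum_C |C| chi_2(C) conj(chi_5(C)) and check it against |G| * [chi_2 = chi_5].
Sum = 0; so <chi_2, chi_5> = 0 (distinct irreducibles are orthogonal).

Working: Compute term by term over conjugacy classes (|C| * chi_2(C) * conj(chi_5(C))):
  1*(1)*conj(2) + 1*(1)*conj(-2) + 2*(1)*conj(0) + 2*(-1)*conj(0) + 2*(-1)*conj(0)
  = (2) + (-2) + (0) + (0) + (0)
  = 0.
Dividing by |G| = 8 gives 0/8 = 0, matching the row-orthogonality relation <chi_2, chi_5> = [chi_2 = chi_5].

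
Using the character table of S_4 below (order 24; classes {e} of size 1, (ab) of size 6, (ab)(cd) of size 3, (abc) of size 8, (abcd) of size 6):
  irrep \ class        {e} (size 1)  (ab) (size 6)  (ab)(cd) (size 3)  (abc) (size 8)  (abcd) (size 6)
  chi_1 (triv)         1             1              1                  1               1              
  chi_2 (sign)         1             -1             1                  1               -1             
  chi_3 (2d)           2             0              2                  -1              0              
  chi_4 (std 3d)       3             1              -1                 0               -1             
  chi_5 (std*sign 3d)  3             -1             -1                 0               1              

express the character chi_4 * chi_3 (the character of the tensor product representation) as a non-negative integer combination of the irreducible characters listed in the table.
chi_4 tensor chi_3 = chi_4 + chi_5 (all other irreducibles have multiplicity 0).

Justification: The character of a tensor product is the pointwise product (chi_4 * chi_3)(C) = chi_4(C) * chi_3(C):
  {e}: (3)*(2), (ab): (1)*(0), (ab)(cd): (-1)*(2), (abc): (0)*(-1), (abcd): (-1)*(0)
so (chi_4 * chi_3) takes values
  {e} -> 6, (ab) -> 0, (ab)(cd) -> -2, (abc) -> 0, (abcd) -> 0.
Now take the inner product of this character with each irreducible chi from the table, <chi_4*chi_3, chi> = (1/24) sum_C |C| (chi_4*chi_3)(C) conj(chi(C)):
  <chi_4*chi_3, chi_1> = (1/24)[1*(6)*conj(1) + 6*(0)*conj(1) + 3*(-2)*conj(1) + 8*(0)*conj(1) + 6*(0)*conj(1)]
      = (1/24)[(6) + (0) + (-6) + (0) + (0)] = 0/24 = 0
  <chi_4*chi_3, chi_2> = (1/24)[1*(6)*conj(1) + 6*(0)*conj(-1) + 3*(-2)*conj(1) + 8*(0)*conj(1) + 6*(0)*conj(-1)]
      = (1/24)[(6) + (0) + (-6) + (0) + (0)] = 0/24 = 0
  <chi_4*chi_3, chi_3> = (1/24)[1*(6)*conj(2) + 6*(0)*conj(0) + 3*(-2)*conj(2) + 8*(0)*conj(-1) + 6*(0)*conj(0)]
      = (1/24)[(12) + (0) + (-12) + (0) + (0)] = 0/24 = 0
  <chi_4*chi_3, chi_4> = (1/24)[1*(6)*conj(3) + 6*(0)*conj(1) + 3*(-2)*conj(-1) + 8*(0)*conj(0) + 6*(0)*conj(-1)]
      = (1/24)[(18) + (0) + (6) + (0) + (0)] = 24/24 = 1
  <chi_4*chi_3, chi_5> = (1/24)[1*(6)*conj(3) + 6*(0)*conj(-1) + 3*(-2)*conj(-1) + 8*(0)*conj(0) + 6*(0)*conj(1)]
      = (1/24)[(18) + (0) + (6) + (0) + (0)] = 24/24 = 1
Hence the multiplicities are chi_4: 1, chi_5: 1. Dimension check: dim(chi_4)*dim(chi_3) = 3*2 = 6 and sum (mult * dim) = 1*3 + 1*3 = 6.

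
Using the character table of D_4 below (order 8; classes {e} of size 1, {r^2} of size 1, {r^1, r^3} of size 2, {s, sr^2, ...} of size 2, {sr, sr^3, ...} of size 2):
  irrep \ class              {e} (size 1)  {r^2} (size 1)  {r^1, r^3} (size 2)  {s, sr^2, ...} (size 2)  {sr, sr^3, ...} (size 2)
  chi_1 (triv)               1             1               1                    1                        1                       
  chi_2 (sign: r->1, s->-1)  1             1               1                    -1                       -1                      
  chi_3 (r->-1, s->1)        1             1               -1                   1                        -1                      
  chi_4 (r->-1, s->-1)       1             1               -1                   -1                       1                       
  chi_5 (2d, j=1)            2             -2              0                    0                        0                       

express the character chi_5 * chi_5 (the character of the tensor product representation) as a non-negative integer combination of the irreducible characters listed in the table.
chi_5 tensor chi_5 = chi_1 + chi_2 + chi_3 + chi_4 (all other irreducibles have multiplicity 0).

The character of a tensor product is the pointwise product (chi_5 * chi_5)(C) = chi_5(C) * chi_5(C):
  {e}: (2)*(2), {r^2}: (-2)*(-2), {r^1, r^3}: (0)*(0), {s, sr^2, ...}: (0)*(0), {sr, sr^3, ...}: (0)*(0)
so (chi_5 * chi_5) takes values
  {e} -> 4, {r^2} -> 4, {r^1, r^3} -> 0, {s, sr^2, ...} -> 0, {sr, sr^3, ...} -> 0.
Now take the inner product of this character with each irreducible chi from the table, <chi_5*chi_5, chi> = (1/8) sum_C |C| (chi_5*chi_5)(C) conj(chi(C)):
  <chi_5*chi_5, chi_1> = (1/8)[1*(4)*conj(1) + 1*(4)*conj(1) + 2*(0)*conj(1) + 2*(0)*conj(1) + 2*(0)*conj(1)]
      = (1/8)[(4) + (4) + (0) + (0) + (0)] = 8/8 = 1
  <chi_5*chi_5, chi_2> = (1/8)[1*(4)*conj(1) + 1*(4)*conj(1) + 2*(0)*conj(1) + 2*(0)*conj(-1) + 2*(0)*conj(-1)]
      = (1/8)[(4) + (4) + (0) + (0) + (0)] = 8/8 = 1
  <chi_5*chi_5, chi_3> = (1/8)[1*(4)*conj(1) + 1*(4)*conj(1) + 2*(0)*conj(-1) + 2*(0)*conj(1) + 2*(0)*conj(-1)]
      = (1/8)[(4) + (4) + (0) + (0) + (0)] = 8/8 = 1
  <chi_5*chi_5, chi_4> = (1/8)[1*(4)*conj(1) + 1*(4)*conj(1) + 2*(0)*conj(-1) + 2*(0)*conj(-1) + 2*(0)*conj(1)]
      = (1/8)[(4) + (4) + (0) + (0) + (0)] = 8/8 = 1
  <chi_5*chi_5, chi_5> = (1/8)[1*(4)*conj(2) + 1*(4)*conj(-2) + 2*(0)*conj(0) + 2*(0)*conj(0) + 2*(0)*conj(0)]
      = (1/8)[(8) + (-8) + (0) + (0) + (0)] = 0/8 = 0
Hence the multiplicities are chi_1: 1, chi_2: 1, chi_3: 1, chi_4: 1. Dimension check: dim(chi_5)*dim(chi_5) = 2*2 = 4 and sum (mult * dim) = 1*1 + 1*1 + 1*1 + 1*1 = 4.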